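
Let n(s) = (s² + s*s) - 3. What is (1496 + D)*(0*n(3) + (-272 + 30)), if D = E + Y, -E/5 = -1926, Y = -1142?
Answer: -2416128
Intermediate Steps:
E = 9630 (E = -5*(-1926) = 9630)
n(s) = -3 + 2*s² (n(s) = (s² + s²) - 3 = 2*s² - 3 = -3 + 2*s²)
D = 8488 (D = 9630 - 1142 = 8488)
(1496 + D)*(0*n(3) + (-272 + 30)) = (1496 + 8488)*(0*(-3 + 2*3²) + (-272 + 30)) = 9984*(0*(-3 + 2*9) - 242) = 9984*(0*(-3 + 18) - 242) = 9984*(0*15 - 242) = 9984*(0 - 242) = 9984*(-242) = -2416128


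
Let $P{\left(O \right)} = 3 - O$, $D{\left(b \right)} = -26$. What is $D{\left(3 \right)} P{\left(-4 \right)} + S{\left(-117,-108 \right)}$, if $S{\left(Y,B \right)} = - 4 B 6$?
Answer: $2410$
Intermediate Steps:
$S{\left(Y,B \right)} = - 24 B$
$D{\left(3 \right)} P{\left(-4 \right)} + S{\left(-117,-108 \right)} = - 26 \left(3 - -4\right) - -2592 = - 26 \left(3 + 4\right) + 2592 = \left(-26\right) 7 + 2592 = -182 + 2592 = 2410$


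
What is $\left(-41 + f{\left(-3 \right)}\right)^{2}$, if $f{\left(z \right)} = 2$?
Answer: $1521$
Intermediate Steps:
$\left(-41 + f{\left(-3 \right)}\right)^{2} = \left(-41 + 2\right)^{2} = \left(-39\right)^{2} = 1521$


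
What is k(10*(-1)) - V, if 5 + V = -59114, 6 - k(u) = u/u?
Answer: 59124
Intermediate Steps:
k(u) = 5 (k(u) = 6 - u/u = 6 - 1*1 = 6 - 1 = 5)
V = -59119 (V = -5 - 59114 = -59119)
k(10*(-1)) - V = 5 - 1*(-59119) = 5 + 59119 = 59124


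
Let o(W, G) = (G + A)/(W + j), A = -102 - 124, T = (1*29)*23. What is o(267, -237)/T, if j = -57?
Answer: -463/140070 ≈ -0.0033055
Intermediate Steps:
T = 667 (T = 29*23 = 667)
A = -226
o(W, G) = (-226 + G)/(-57 + W) (o(W, G) = (G - 226)/(W - 57) = (-226 + G)/(-57 + W))
o(267, -237)/T = ((-226 - 237)/(-57 + 267))/667 = (-463/210)*(1/667) = ((1/210)*(-463))*(1/667) = -463/210*1/667 = -463/140070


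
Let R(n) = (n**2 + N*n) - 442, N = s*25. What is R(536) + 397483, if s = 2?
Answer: 711137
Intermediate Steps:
N = 50 (N = 2*25 = 50)
R(n) = -442 + n**2 + 50*n (R(n) = (n**2 + 50*n) - 442 = -442 + n**2 + 50*n)
R(536) + 397483 = (-442 + 536**2 + 50*536) + 397483 = (-442 + 287296 + 26800) + 397483 = 313654 + 397483 = 711137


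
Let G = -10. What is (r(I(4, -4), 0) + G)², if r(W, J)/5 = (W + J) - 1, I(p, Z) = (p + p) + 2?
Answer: 1225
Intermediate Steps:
I(p, Z) = 2 + 2*p (I(p, Z) = 2*p + 2 = 2 + 2*p)
r(W, J) = -5 + 5*J + 5*W (r(W, J) = 5*((W + J) - 1) = 5*((J + W) - 1) = 5*(-1 + J + W) = -5 + 5*J + 5*W)
(r(I(4, -4), 0) + G)² = ((-5 + 5*0 + 5*(2 + 2*4)) - 10)² = ((-5 + 0 + 5*(2 + 8)) - 10)² = ((-5 + 0 + 5*10) - 10)² = ((-5 + 0 + 50) - 10)² = (45 - 10)² = 35² = 1225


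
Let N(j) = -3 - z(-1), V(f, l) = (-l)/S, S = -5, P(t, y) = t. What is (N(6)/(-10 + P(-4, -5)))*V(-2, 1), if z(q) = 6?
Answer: 9/70 ≈ 0.12857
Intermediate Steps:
V(f, l) = l/5 (V(f, l) = -l/(-5) = -l*(-1/5) = l/5)
N(j) = -9 (N(j) = -3 - 1*6 = -3 - 6 = -9)
(N(6)/(-10 + P(-4, -5)))*V(-2, 1) = (-9/(-10 - 4))*((1/5)*1) = -9/(-14)*(1/5) = -9*(-1/14)*(1/5) = (9/14)*(1/5) = 9/70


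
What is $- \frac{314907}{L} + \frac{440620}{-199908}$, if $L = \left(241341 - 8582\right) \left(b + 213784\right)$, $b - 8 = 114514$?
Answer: $- \frac{8417639633366509}{3819051240646158} \approx -2.2041$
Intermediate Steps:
$b = 114522$ ($b = 8 + 114514 = 114522$)
$L = 76416176254$ ($L = \left(241341 - 8582\right) \left(114522 + 213784\right) = 232759 \cdot 328306 = 76416176254$)
$- \frac{314907}{L} + \frac{440620}{-199908} = - \frac{314907}{76416176254} + \frac{440620}{-199908} = \left(-314907\right) \frac{1}{76416176254} + 440620 \left(- \frac{1}{199908}\right) = - \frac{314907}{76416176254} - \frac{110155}{49977} = - \frac{8417639633366509}{3819051240646158}$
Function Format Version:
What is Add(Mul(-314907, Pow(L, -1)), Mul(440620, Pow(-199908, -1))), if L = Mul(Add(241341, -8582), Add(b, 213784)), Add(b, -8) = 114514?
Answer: Rational(-8417639633366509, 3819051240646158) ≈ -2.2041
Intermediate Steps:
b = 114522 (b = Add(8, 114514) = 114522)
L = 76416176254 (L = Mul(Add(241341, -8582), Add(114522, 213784)) = Mul(232759, 328306) = 76416176254)
Add(Mul(-314907, Pow(L, -1)), Mul(440620, Pow(-199908, -1))) = Add(Mul(-314907, Pow(76416176254, -1)), Mul(440620, Pow(-199908, -1))) = Add(Mul(-314907, Rational(1, 76416176254)), Mul(440620, Rational(-1, 199908))) = Add(Rational(-314907, 76416176254), Rational(-110155, 49977)) = Rational(-8417639633366509, 3819051240646158)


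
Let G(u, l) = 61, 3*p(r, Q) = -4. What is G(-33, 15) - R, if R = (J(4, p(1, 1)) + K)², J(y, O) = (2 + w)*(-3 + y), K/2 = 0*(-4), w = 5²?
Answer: -668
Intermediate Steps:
p(r, Q) = -4/3 (p(r, Q) = (⅓)*(-4) = -4/3)
w = 25
K = 0 (K = 2*(0*(-4)) = 2*0 = 0)
J(y, O) = -81 + 27*y (J(y, O) = (2 + 25)*(-3 + y) = 27*(-3 + y) = -81 + 27*y)
R = 729 (R = ((-81 + 27*4) + 0)² = ((-81 + 108) + 0)² = (27 + 0)² = 27² = 729)
G(-33, 15) - R = 61 - 1*729 = 61 - 729 = -668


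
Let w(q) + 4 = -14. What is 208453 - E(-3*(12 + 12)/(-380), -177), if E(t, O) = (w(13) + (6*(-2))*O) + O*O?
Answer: 175018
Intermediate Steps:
w(q) = -18 (w(q) = -4 - 14 = -18)
E(t, O) = -18 + O² - 12*O (E(t, O) = (-18 + (6*(-2))*O) + O*O = (-18 - 12*O) + O² = -18 + O² - 12*O)
208453 - E(-3*(12 + 12)/(-380), -177) = 208453 - (-18 + (-177)² - 12*(-177)) = 208453 - (-18 + 31329 + 2124) = 208453 - 1*33435 = 208453 - 33435 = 175018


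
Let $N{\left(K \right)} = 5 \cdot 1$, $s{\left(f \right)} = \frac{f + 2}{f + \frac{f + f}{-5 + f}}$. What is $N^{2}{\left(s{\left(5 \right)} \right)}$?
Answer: $25$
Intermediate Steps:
$s{\left(f \right)} = \frac{2 + f}{f + \frac{2 f}{-5 + f}}$
$N{\left(K \right)} = 5$
$N^{2}{\left(s{\left(5 \right)} \right)} = 5^{2} = 25$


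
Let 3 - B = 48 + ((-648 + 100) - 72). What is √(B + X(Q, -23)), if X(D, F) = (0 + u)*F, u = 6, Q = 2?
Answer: √437 ≈ 20.905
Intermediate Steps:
X(D, F) = 6*F (X(D, F) = (0 + 6)*F = 6*F)
B = 575 (B = 3 - (48 + ((-648 + 100) - 72)) = 3 - (48 + (-548 - 72)) = 3 - (48 - 620) = 3 - 1*(-572) = 3 + 572 = 575)
√(B + X(Q, -23)) = √(575 + 6*(-23)) = √(575 - 138) = √437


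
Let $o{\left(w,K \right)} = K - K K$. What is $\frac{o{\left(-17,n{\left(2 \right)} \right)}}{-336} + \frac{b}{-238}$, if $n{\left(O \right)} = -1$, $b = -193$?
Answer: $\frac{2333}{2856} \approx 0.81688$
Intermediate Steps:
$o{\left(w,K \right)} = K - K^{2}$
$\frac{o{\left(-17,n{\left(2 \right)} \right)}}{-336} + \frac{b}{-238} = \frac{\left(-1\right) \left(1 - -1\right)}{-336} - \frac{193}{-238} = - (1 + 1) \left(- \frac{1}{336}\right) - - \frac{193}{238} = \left(-1\right) 2 \left(- \frac{1}{336}\right) + \frac{193}{238} = \left(-2\right) \left(- \frac{1}{336}\right) + \frac{193}{238} = \frac{1}{168} + \frac{193}{238} = \frac{2333}{2856}$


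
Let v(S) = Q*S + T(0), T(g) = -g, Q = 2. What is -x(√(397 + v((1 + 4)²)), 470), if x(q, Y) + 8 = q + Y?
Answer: -462 - √447 ≈ -483.14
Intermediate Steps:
v(S) = 2*S (v(S) = 2*S - 1*0 = 2*S + 0 = 2*S)
x(q, Y) = -8 + Y + q (x(q, Y) = -8 + (q + Y) = -8 + (Y + q) = -8 + Y + q)
-x(√(397 + v((1 + 4)²)), 470) = -(-8 + 470 + √(397 + 2*(1 + 4)²)) = -(-8 + 470 + √(397 + 2*5²)) = -(-8 + 470 + √(397 + 2*25)) = -(-8 + 470 + √(397 + 50)) = -(-8 + 470 + √447) = -(462 + √447) = -462 - √447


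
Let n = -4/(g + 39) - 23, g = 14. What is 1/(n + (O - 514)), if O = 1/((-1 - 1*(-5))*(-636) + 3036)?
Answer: -26076/14004727 ≈ -0.0018619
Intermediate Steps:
n = -1223/53 (n = -4/(14 + 39) - 23 = -4/53 - 23 = -1223/53 ≈ -23.075)
O = 1/492 (O = 1/((-1 + 5)*(-636) + 3036) = 1/(4*(-636) + 3036) = 1/(-2544 + 3036) = 1/492 ≈ 0.0020325)
1/(n + (O - 514)) = 1/(-1223/53 + (1/492 - 514)) = 1/(-1223/53 - 252887/492) = 1/(-14004727/26076) = -26076/14004727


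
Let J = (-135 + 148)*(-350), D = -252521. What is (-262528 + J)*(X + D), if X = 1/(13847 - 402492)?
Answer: 26211308420157588/388645 ≈ 6.7443e+10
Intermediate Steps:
J = -4550 (J = 13*(-350) = -4550)
X = -1/388645 (X = 1/(-388645) = -1/388645 ≈ -2.5730e-6)
(-262528 + J)*(X + D) = (-262528 - 4550)*(-1/388645 - 252521) = -267078*(-98141024046/388645) = 26211308420157588/388645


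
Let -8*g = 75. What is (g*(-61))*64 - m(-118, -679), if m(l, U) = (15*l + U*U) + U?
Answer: -421992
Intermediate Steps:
g = -75/8 (g = -1/8*75 = -75/8 ≈ -9.3750)
m(l, U) = U + U**2 + 15*l (m(l, U) = (15*l + U**2) + U = (U**2 + 15*l) + U = U + U**2 + 15*l)
(g*(-61))*64 - m(-118, -679) = -75/8*(-61)*64 - (-679 + (-679)**2 + 15*(-118)) = (4575/8)*64 - (-679 + 461041 - 1770) = 36600 - 1*458592 = 36600 - 458592 = -421992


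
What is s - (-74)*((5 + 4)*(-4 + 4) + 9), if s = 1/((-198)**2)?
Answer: 26109865/39204 ≈ 666.00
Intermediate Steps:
s = 1/39204 ≈ 2.5508e-5
s - (-74)*((5 + 4)*(-4 + 4) + 9) = 1/39204 - (-74)*((5 + 4)*(-4 + 4) + 9) = 1/39204 - (-74)*(9*0 + 9) = 1/39204 - (-74)*(0 + 9) = 1/39204 - (-74)*9 = 1/39204 - 1*(-666) = 1/39204 + 666 = 26109865/39204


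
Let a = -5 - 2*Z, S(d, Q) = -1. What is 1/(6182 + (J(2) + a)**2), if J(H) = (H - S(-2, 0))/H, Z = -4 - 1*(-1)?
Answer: 4/24753 ≈ 0.00016160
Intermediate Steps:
Z = -3 (Z = -4 + 1 = -3)
a = 1 (a = -5 - 2*(-3) = -5 + 6 = 1)
J(H) = (1 + H)/H (J(H) = (H - 1*(-1))/H = (H + 1)/H = (1 + H)/H)
1/(6182 + (J(2) + a)**2) = 1/(6182 + ((1 + 2)/2 + 1)**2) = 1/(6182 + ((1/2)*3 + 1)**2) = 1/(6182 + (3/2 + 1)**2) = 1/(6182 + (5/2)**2) = 1/(6182 + 25/4) = 1/(24753/4) = 4/24753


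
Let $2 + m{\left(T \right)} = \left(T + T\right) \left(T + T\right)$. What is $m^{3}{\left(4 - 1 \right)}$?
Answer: $39304$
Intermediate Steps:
$m{\left(T \right)} = -2 + 4 T^{2}$ ($m{\left(T \right)} = -2 + \left(T + T\right) \left(T + T\right) = -2 + 2 T 2 T = -2 + 4 T^{2}$)
$m^{3}{\left(4 - 1 \right)} = \left(-2 + 4 \left(4 - 1\right)^{2}\right)^{3} = \left(-2 + 4 \cdot 3^{2}\right)^{3} = \left(-2 + 4 \cdot 9\right)^{3} = \left(-2 + 36\right)^{3} = 34^{3} = 39304$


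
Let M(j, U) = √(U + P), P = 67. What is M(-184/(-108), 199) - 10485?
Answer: -10485 + √266 ≈ -10469.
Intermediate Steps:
M(j, U) = √(67 + U) (M(j, U) = √(U + 67) = √(67 + U))
M(-184/(-108), 199) - 10485 = √(67 + 199) - 10485 = √266 - 10485 = -10485 + √266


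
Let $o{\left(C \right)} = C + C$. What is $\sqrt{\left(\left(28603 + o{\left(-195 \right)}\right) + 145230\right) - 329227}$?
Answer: $2 i \sqrt{38946} \approx 394.69 i$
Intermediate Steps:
$o{\left(C \right)} = 2 C$
$\sqrt{\left(\left(28603 + o{\left(-195 \right)}\right) + 145230\right) - 329227} = \sqrt{\left(\left(28603 + 2 \left(-195\right)\right) + 145230\right) - 329227} = \sqrt{\left(\left(28603 - 390\right) + 145230\right) - 329227} = \sqrt{\left(28213 + 145230\right) - 329227} = \sqrt{173443 - 329227} = \sqrt{-155784} = 2 i \sqrt{38946}$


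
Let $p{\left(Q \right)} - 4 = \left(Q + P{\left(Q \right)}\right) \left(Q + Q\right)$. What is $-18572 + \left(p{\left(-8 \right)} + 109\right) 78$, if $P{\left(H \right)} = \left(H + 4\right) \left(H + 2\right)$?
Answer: $-29726$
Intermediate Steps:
$P{\left(H \right)} = \left(2 + H\right) \left(4 + H\right)$ ($P{\left(H \right)} = \left(4 + H\right) \left(2 + H\right) = \left(2 + H\right) \left(4 + H\right)$)
$p{\left(Q \right)} = 4 + 2 Q \left(8 + Q^{2} + 7 Q\right)$ ($p{\left(Q \right)} = 4 + \left(Q + \left(8 + Q^{2} + 6 Q\right)\right) \left(Q + Q\right) = 4 + \left(8 + Q^{2} + 7 Q\right) 2 Q = 4 + 2 Q \left(8 + Q^{2} + 7 Q\right)$)
$-18572 + \left(p{\left(-8 \right)} + 109\right) 78 = -18572 + \left(\left(4 + 2 \left(-8\right)^{3} + 14 \left(-8\right)^{2} + 16 \left(-8\right)\right) + 109\right) 78 = -18572 + \left(\left(4 + 2 \left(-512\right) + 14 \cdot 64 - 128\right) + 109\right) 78 = -18572 + \left(\left(4 - 1024 + 896 - 128\right) + 109\right) 78 = -18572 + \left(-252 + 109\right) 78 = -18572 - 11154 = -29726$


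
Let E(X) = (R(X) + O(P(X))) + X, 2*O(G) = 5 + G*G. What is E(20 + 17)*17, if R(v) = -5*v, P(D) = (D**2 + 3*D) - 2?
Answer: 37131281/2 ≈ 1.8566e+7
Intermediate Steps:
P(D) = -2 + D**2 + 3*D
O(G) = 5/2 + G**2/2 (O(G) = (5 + G*G)/2 = (5 + G**2)/2 = 5/2 + G**2/2)
E(X) = 5/2 + (-2 + X**2 + 3*X)**2/2 - 4*X (E(X) = (-5*X + (5/2 + (-2 + X**2 + 3*X)**2/2)) + X = (5/2 + (-2 + X**2 + 3*X)**2/2 - 5*X) + X = 5/2 + (-2 + X**2 + 3*X)**2/2 - 4*X)
E(20 + 17)*17 = (5/2 + (-2 + (20 + 17)**2 + 3*(20 + 17))**2/2 - 4*(20 + 17))*17 = (5/2 + (-2 + 37**2 + 3*37)**2/2 - 4*37)*17 = (5/2 + (-2 + 1369 + 111)**2/2 - 148)*17 = (5/2 + (1/2)*1478**2 - 148)*17 = (5/2 + (1/2)*2184484 - 148)*17 = (5/2 + 1092242 - 148)*17 = (2184193/2)*17 = 37131281/2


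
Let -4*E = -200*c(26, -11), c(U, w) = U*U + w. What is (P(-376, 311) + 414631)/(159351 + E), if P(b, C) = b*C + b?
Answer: 297319/192601 ≈ 1.5437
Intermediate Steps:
c(U, w) = w + U**2 (c(U, w) = U**2 + w = w + U**2)
P(b, C) = b + C*b (P(b, C) = C*b + b = b + C*b)
E = 33250 (E = -(-50)*(-11 + 26**2) = -(-50)*(-11 + 676) = -(-50)*665 = -1/4*(-133000) = 33250)
(P(-376, 311) + 414631)/(159351 + E) = (-376*(1 + 311) + 414631)/(159351 + 33250) = (-376*312 + 414631)/192601 = (-117312 + 414631)*(1/192601) = 297319*(1/192601) = 297319/192601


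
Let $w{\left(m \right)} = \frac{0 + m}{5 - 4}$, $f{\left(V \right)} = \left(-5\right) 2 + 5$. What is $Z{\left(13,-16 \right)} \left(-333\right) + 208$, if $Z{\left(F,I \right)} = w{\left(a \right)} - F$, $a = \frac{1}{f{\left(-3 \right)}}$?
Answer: $\frac{23018}{5} \approx 4603.6$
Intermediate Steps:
$f{\left(V \right)} = -5$ ($f{\left(V \right)} = -10 + 5 = -5$)
$a = - \frac{1}{5}$ ($a = \frac{1}{-5} = - \frac{1}{5} \approx -0.2$)
$w{\left(m \right)} = m$ ($w{\left(m \right)} = \frac{m}{1} = m 1 = m$)
$Z{\left(F,I \right)} = - \frac{1}{5} - F$
$Z{\left(13,-16 \right)} \left(-333\right) + 208 = \left(- \frac{1}{5} - 13\right) \left(-333\right) + 208 = \left(- \frac{66}{5}\right) \left(-333\right) + 208 = \frac{21978}{5} + 208 = \frac{23018}{5}$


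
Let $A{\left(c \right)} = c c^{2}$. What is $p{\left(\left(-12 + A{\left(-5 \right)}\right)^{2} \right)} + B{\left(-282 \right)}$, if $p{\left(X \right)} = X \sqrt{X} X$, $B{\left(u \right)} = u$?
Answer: $48261724175$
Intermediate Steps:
$A{\left(c \right)} = c^{3}$
$p{\left(X \right)} = X^{\frac{5}{2}}$ ($p{\left(X \right)} = X^{\frac{3}{2}} X = X^{\frac{5}{2}}$)
$p{\left(\left(-12 + A{\left(-5 \right)}\right)^{2} \right)} + B{\left(-282 \right)} = \left(\left(-12 + \left(-5\right)^{3}\right)^{2}\right)^{\frac{5}{2}} - 282 = \left(\left(-12 - 125\right)^{2}\right)^{\frac{5}{2}} - 282 = \left(\left(-137\right)^{2}\right)^{\frac{5}{2}} - 282 = 18769^{\frac{5}{2}} - 282 = 48261724457 - 282 = 48261724175$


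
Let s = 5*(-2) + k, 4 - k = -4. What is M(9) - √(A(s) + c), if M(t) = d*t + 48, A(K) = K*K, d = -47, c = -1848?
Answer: -375 - 2*I*√461 ≈ -375.0 - 42.942*I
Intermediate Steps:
k = 8 (k = 4 - 1*(-4) = 4 + 4 = 8)
s = -2 (s = 5*(-2) + 8 = -10 + 8 = -2)
A(K) = K²
M(t) = 48 - 47*t (M(t) = -47*t + 48 = 48 - 47*t)
M(9) - √(A(s) + c) = (48 - 47*9) - √((-2)² - 1848) = (48 - 423) - √(4 - 1848) = -375 - √(-1844) = -375 - 2*I*√461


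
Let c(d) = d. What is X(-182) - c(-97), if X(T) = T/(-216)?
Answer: 10567/108 ≈ 97.843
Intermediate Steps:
X(T) = -T/216 (X(T) = T*(-1/216) = -T/216)
X(-182) - c(-97) = -1/216*(-182) - 1*(-97) = 91/108 + 97 = 10567/108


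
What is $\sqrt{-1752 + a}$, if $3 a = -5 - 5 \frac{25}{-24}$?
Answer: $\frac{i \sqrt{252278}}{12} \approx 41.856 i$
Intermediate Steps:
$a = \frac{5}{72}$ ($a = \frac{-5 - 5 \frac{25}{-24}}{3} = \frac{-5 - 5 \cdot 25 \left(- \frac{1}{24}\right)}{3} = \frac{-5 - - \frac{125}{24}}{3} = \frac{-5 + \frac{125}{24}}{3} = \frac{1}{3} \cdot \frac{5}{24} = \frac{5}{72} \approx 0.069444$)
$\sqrt{-1752 + a} = \sqrt{-1752 + \frac{5}{72}} = \sqrt{- \frac{126139}{72}} = \frac{i \sqrt{252278}}{12}$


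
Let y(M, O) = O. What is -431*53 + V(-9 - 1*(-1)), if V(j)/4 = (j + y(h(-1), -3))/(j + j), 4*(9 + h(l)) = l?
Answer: -91361/4 ≈ -22840.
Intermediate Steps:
h(l) = -9 + l/4
V(j) = 2*(-3 + j)/j (V(j) = 4*((j - 3)/(j + j)) = 4*((-3 + j)/((2*j))) = 4*((-3 + j)*(1/(2*j))) = 4*((-3 + j)/(2*j)) = 2*(-3 + j)/j)
-431*53 + V(-9 - 1*(-1)) = -431*53 + (2 - 6/(-9 - 1*(-1))) = -22843 + (2 - 6/(-9 + 1)) = -22843 + (2 - 6/(-8)) = -22843 + (2 - 6*(-⅛)) = -22843 + (2 + ¾) = -22843 + 11/4 = -91361/4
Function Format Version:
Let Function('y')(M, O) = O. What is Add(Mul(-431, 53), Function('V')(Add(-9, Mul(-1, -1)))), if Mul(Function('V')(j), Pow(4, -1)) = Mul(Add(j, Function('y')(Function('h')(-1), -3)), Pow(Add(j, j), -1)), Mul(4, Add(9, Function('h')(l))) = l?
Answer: Rational(-91361, 4) ≈ -22840.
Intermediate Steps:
Function('h')(l) = Add(-9, Mul(Rational(1, 4), l))
Function('V')(j) = Mul(2, Pow(j, -1), Add(-3, j)) (Function('V')(j) = Mul(4, Mul(Add(j, -3), Pow(Add(j, j), -1))) = Mul(4, Mul(Add(-3, j), Pow(Mul(2, j), -1))) = Mul(4, Mul(Add(-3, j), Mul(Rational(1, 2), Pow(j, -1)))) = Mul(4, Mul(Rational(1, 2), Pow(j, -1), Add(-3, j))) = Mul(2, Pow(j, -1), Add(-3, j)))
Add(Mul(-431, 53), Function('V')(Add(-9, Mul(-1, -1)))) = Add(Mul(-431, 53), Add(2, Mul(-6, Pow(Add(-9, Mul(-1, -1)), -1)))) = Add(-22843, Add(2, Mul(-6, Pow(Add(-9, 1), -1)))) = Add(-22843, Add(2, Mul(-6, Pow(-8, -1)))) = Add(-22843, Add(2, Mul(-6, Rational(-1, 8)))) = Add(-22843, Add(2, Rational(3, 4))) = Add(-22843, Rational(11, 4)) = Rational(-91361, 4)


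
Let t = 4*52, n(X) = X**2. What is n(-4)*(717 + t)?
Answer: 14800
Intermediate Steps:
t = 208
n(-4)*(717 + t) = (-4)**2*(717 + 208) = 16*925 = 14800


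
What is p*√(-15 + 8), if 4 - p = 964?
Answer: -960*I*√7 ≈ -2539.9*I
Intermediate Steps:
p = -960 (p = 4 - 1*964 = 4 - 964 = -960)
p*√(-15 + 8) = -960*√(-15 + 8) = -960*I*√7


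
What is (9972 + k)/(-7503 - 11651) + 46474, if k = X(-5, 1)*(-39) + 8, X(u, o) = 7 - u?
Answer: 445076742/9577 ≈ 46474.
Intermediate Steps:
k = -460 (k = (7 - 1*(-5))*(-39) + 8 = (7 + 5)*(-39) + 8 = 12*(-39) + 8 = -468 + 8 = -460)
(9972 + k)/(-7503 - 11651) + 46474 = (9972 - 460)/(-7503 - 11651) + 46474 = 9512/(-19154) + 46474 = 9512*(-1/19154) + 46474 = -4756/9577 + 46474 = 445076742/9577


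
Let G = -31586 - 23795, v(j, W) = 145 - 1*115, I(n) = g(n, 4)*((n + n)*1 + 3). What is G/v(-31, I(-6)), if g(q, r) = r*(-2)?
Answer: -55381/30 ≈ -1846.0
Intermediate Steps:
g(q, r) = -2*r
I(n) = -24 - 16*n (I(n) = (-2*4)*((n + n)*1 + 3) = -8*((2*n)*1 + 3) = -8*(2*n + 3) = -8*(3 + 2*n) = -24 - 16*n)
v(j, W) = 30 (v(j, W) = 145 - 115 = 30)
G = -55381
G/v(-31, I(-6)) = -55381/30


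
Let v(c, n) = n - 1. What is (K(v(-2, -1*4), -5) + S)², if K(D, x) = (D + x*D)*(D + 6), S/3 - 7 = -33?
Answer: 3364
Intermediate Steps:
v(c, n) = -1 + n
S = -78 (S = 21 + 3*(-33) = 21 - 99 = -78)
K(D, x) = (6 + D)*(D + D*x) (K(D, x) = (D + D*x)*(6 + D) = (6 + D)*(D + D*x))
(K(v(-2, -1*4), -5) + S)² = ((-1 - 1*4)*(6 + (-1 - 1*4) + 6*(-5) + (-1 - 1*4)*(-5)) - 78)² = ((-1 - 4)*(6 + (-1 - 4) - 30 + (-1 - 4)*(-5)) - 78)² = (-5*(6 - 5 - 30 - 5*(-5)) - 78)² = (-5*(6 - 5 - 30 + 25) - 78)² = (-5*(-4) - 78)² = (20 - 78)² = (-58)² = 3364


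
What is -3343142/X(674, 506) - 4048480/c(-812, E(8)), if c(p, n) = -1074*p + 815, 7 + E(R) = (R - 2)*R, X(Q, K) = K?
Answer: -5771318601/872903 ≈ -6611.6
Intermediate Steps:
E(R) = -7 + R*(-2 + R) (E(R) = -7 + (R - 2)*R = -7 + (-2 + R)*R = -7 + R*(-2 + R))
c(p, n) = 815 - 1074*p
-3343142/X(674, 506) - 4048480/c(-812, E(8)) = -3343142/506 - 4048480/(815 - 1074*(-812)) = -3343142*1/506 - 4048480/(815 + 872088) = -6607 - 4048480/872903 = -5771318601/872903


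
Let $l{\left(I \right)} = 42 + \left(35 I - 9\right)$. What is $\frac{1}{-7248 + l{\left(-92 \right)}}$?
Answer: $- \frac{1}{10435} \approx -9.5831 \cdot 10^{-5}$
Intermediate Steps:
$l{\left(I \right)} = 33 + 35 I$ ($l{\left(I \right)} = 42 + \left(-9 + 35 I\right) = 33 + 35 I$)
$\frac{1}{-7248 + l{\left(-92 \right)}} = \frac{1}{-7248 + \left(33 + 35 \left(-92\right)\right)} = \frac{1}{-7248 + \left(33 - 3220\right)} = \frac{1}{-7248 - 3187} = \frac{1}{-10435} = - \frac{1}{10435}$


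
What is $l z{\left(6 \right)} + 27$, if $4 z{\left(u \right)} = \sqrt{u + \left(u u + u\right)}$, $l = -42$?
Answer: $27 - 42 \sqrt{3} \approx -45.746$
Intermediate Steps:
$z{\left(u \right)} = \frac{\sqrt{u^{2} + 2 u}}{4}$ ($z{\left(u \right)} = \frac{\sqrt{u + \left(u u + u\right)}}{4} = \frac{\sqrt{u + \left(u^{2} + u\right)}}{4} = \frac{\sqrt{u + \left(u + u^{2}\right)}}{4} = \frac{\sqrt{u^{2} + 2 u}}{4}$)
$l z{\left(6 \right)} + 27 = - 42 \frac{\sqrt{6 \left(2 + 6\right)}}{4} + 27 = - 42 \frac{\sqrt{6 \cdot 8}}{4} + 27 = - 42 \frac{\sqrt{48}}{4} + 27 = - 42 \frac{4 \sqrt{3}}{4} + 27 = - 42 \sqrt{3} + 27 = 27 - 42 \sqrt{3}$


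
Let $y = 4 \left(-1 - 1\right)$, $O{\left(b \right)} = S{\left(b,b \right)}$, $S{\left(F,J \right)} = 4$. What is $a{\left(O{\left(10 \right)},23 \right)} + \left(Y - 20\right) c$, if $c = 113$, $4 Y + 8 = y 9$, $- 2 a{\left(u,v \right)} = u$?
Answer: $-4522$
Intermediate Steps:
$O{\left(b \right)} = 4$
$a{\left(u,v \right)} = - \frac{u}{2}$
$y = -8$ ($y = 4 \left(-2\right) = -8$)
$Y = -20$ ($Y = -2 + \frac{\left(-8\right) 9}{4} = -2 + \frac{1}{4} \left(-72\right) = -2 - 18 = -20$)
$a{\left(O{\left(10 \right)},23 \right)} + \left(Y - 20\right) c = \left(- \frac{1}{2}\right) 4 + \left(-20 - 20\right) 113 = -2 - 4520 = -4522$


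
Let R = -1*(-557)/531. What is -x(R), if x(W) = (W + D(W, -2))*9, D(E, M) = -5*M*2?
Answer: -11177/59 ≈ -189.44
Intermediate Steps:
D(E, M) = -10*M
R = 557/531 (R = 557*(1/531) = 557/531 ≈ 1.0490)
x(W) = 180 + 9*W (x(W) = (W - 10*(-2))*9 = (W + 20)*9 = (20 + W)*9 = 180 + 9*W)
-x(R) = -(180 + 9*(557/531)) = -(180 + 557/59) = -1*11177/59 = -11177/59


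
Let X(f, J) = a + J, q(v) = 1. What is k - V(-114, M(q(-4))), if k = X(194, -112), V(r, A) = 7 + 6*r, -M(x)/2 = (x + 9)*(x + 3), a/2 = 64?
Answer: 693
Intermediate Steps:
a = 128 (a = 2*64 = 128)
M(x) = -2*(3 + x)*(9 + x) (M(x) = -2*(x + 9)*(x + 3) = -2*(9 + x)*(3 + x) = -2*(3 + x)*(9 + x))
X(f, J) = 128 + J
k = 16 (k = 128 - 112 = 16)
k - V(-114, M(q(-4))) = 16 - (7 + 6*(-114)) = 16 - (7 - 684) = 16 - 1*(-677) = 16 + 677 = 693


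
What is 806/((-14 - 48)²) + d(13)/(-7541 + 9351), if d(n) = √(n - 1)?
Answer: 13/62 + √3/905 ≈ 0.21159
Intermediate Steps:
d(n) = √(-1 + n)
806/((-14 - 48)²) + d(13)/(-7541 + 9351) = 806/((-14 - 48)²) + √(-1 + 13)/(-7541 + 9351) = 806/((-62)²) + √12/1810 = 806/3844 + (2*√3)*(1/1810) = 806*(1/3844) + √3/905 = 13/62 + √3/905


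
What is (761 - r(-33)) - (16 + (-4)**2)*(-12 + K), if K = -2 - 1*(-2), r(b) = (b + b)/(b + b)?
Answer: 1144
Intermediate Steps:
r(b) = 1 (r(b) = (2*b)/((2*b)) = (2*b)*(1/(2*b)) = 1)
K = 0 (K = -2 + 2 = 0)
(761 - r(-33)) - (16 + (-4)**2)*(-12 + K) = (761 - 1*1) - (16 + (-4)**2)*(-12 + 0) = (761 - 1) - (16 + 16)*(-12) = 760 - 32*(-12) = 760 - 1*(-384) = 760 + 384 = 1144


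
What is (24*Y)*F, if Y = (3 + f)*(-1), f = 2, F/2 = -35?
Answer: 8400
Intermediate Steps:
F = -70 (F = 2*(-35) = -70)
Y = -5 (Y = (3 + 2)*(-1) = 5*(-1) = -5)
(24*Y)*F = (24*(-5))*(-70) = -120*(-70) = 8400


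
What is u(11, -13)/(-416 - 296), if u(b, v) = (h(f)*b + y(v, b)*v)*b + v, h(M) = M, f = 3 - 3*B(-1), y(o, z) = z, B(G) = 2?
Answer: 1949/712 ≈ 2.7374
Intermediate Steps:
f = -3 (f = 3 - 3*2 = 3 - 6 = -3)
u(b, v) = v + b*(-3*b + b*v) (u(b, v) = (-3*b + b*v)*b + v = b*(-3*b + b*v) + v = v + b*(-3*b + b*v))
u(11, -13)/(-416 - 296) = (-13 - 3*11² - 13*11²)/(-416 - 296) = (-13 - 3*121 - 13*121)/(-712) = (-13 - 363 - 1573)*(-1/712) = -1949*(-1/712) = 1949/712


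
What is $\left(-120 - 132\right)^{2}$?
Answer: $63504$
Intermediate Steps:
$\left(-120 - 132\right)^{2} = \left(-252\right)^{2} = 63504$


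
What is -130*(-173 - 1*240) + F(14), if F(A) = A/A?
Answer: 53691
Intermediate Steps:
F(A) = 1
-130*(-173 - 1*240) + F(14) = -130*(-173 - 1*240) + 1 = -130*(-173 - 240) + 1 = -130*(-413) + 1 = 53690 + 1 = 53691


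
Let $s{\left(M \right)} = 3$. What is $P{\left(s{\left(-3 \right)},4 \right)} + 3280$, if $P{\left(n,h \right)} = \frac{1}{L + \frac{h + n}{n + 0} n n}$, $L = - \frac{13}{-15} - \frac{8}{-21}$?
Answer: $\frac{7662185}{2336} \approx 3280.0$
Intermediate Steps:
$L = \frac{131}{105}$ ($L = \left(-13\right) \left(- \frac{1}{15}\right) - - \frac{8}{21} = \frac{13}{15} + \frac{8}{21} = \frac{131}{105} \approx 1.2476$)
$P{\left(n,h \right)} = \frac{1}{\frac{131}{105} + n \left(h + n\right)}$ ($P{\left(n,h \right)} = \frac{1}{\frac{131}{105} + \frac{h + n}{n + 0} n n} = \frac{1}{\frac{131}{105} + \frac{h + n}{n} n n} = \frac{1}{\frac{131}{105} + \left(h + n\right) n} = \frac{1}{\frac{131}{105} + n \left(h + n\right)}$)
$P{\left(s{\left(-3 \right)},4 \right)} + 3280 = \frac{105}{131 + 105 \cdot 3^{2} + 105 \cdot 4 \cdot 3} + 3280 = \frac{105}{131 + 105 \cdot 9 + 1260} + 3280 = \frac{105}{131 + 945 + 1260} + 3280 = \frac{105}{2336} + 3280 = \frac{7662185}{2336}$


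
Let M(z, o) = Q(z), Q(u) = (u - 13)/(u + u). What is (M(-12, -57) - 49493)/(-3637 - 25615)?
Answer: 1187807/702048 ≈ 1.6919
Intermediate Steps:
Q(u) = (-13 + u)/(2*u) (Q(u) = (-13 + u)/((2*u)) = (-13 + u)*(1/(2*u)) = (-13 + u)/(2*u))
M(z, o) = (-13 + z)/(2*z)
(M(-12, -57) - 49493)/(-3637 - 25615) = ((½)*(-13 - 12)/(-12) - 49493)/(-3637 - 25615) = ((½)*(-1/12)*(-25) - 49493)/(-29252) = (25/24 - 49493)*(-1/29252) = -1187807/24*(-1/29252) = 1187807/702048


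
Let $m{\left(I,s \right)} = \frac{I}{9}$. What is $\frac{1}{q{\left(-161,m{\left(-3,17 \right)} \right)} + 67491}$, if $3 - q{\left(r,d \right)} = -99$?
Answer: $\frac{1}{67593} \approx 1.4794 \cdot 10^{-5}$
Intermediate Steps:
$m{\left(I,s \right)} = \frac{I}{9}$ ($m{\left(I,s \right)} = I \frac{1}{9} = \frac{I}{9}$)
$q{\left(r,d \right)} = 102$ ($q{\left(r,d \right)} = 3 - -99 = 3 + 99 = 102$)
$\frac{1}{q{\left(-161,m{\left(-3,17 \right)} \right)} + 67491} = \frac{1}{102 + 67491} = \frac{1}{67593}$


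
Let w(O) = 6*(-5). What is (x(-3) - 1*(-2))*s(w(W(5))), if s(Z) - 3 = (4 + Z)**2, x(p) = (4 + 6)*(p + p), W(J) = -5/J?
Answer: -39382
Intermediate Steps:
x(p) = 20*p (x(p) = 10*(2*p) = 20*p)
w(O) = -30
s(Z) = 3 + (4 + Z)**2
(x(-3) - 1*(-2))*s(w(W(5))) = (20*(-3) - 1*(-2))*(3 + (4 - 30)**2) = (-60 + 2)*(3 + (-26)**2) = -58*(3 + 676) = -58*679 = -39382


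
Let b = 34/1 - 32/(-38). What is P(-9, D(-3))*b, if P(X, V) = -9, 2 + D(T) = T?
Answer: -5958/19 ≈ -313.58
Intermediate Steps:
D(T) = -2 + T
b = 662/19 (b = 34*1 - 32*(-1/38) = 34 + 16/19 = 662/19 ≈ 34.842)
P(-9, D(-3))*b = -9*662/19 = -5958/19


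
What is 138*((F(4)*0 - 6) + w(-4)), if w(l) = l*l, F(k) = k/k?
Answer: 1380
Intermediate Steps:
F(k) = 1
w(l) = l²
138*((F(4)*0 - 6) + w(-4)) = 138*((1*0 - 6) + (-4)²) = 138*((0 - 6) + 16) = 138*(-6 + 16) = 138*10 = 1380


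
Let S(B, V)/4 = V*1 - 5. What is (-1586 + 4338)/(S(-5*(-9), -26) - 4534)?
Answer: -1376/2329 ≈ -0.59081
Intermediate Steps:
S(B, V) = -20 + 4*V (S(B, V) = 4*(V*1 - 5) = 4*(V - 5) = 4*(-5 + V) = -20 + 4*V)
(-1586 + 4338)/(S(-5*(-9), -26) - 4534) = (-1586 + 4338)/((-20 + 4*(-26)) - 4534) = 2752/((-20 - 104) - 4534) = 2752/(-124 - 4534) = 2752/(-4658) = 2752*(-1/4658) = -1376/2329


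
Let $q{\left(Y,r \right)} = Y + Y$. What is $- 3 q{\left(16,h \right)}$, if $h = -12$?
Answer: $-96$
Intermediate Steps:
$q{\left(Y,r \right)} = 2 Y$
$- 3 q{\left(16,h \right)} = - 3 \cdot 2 \cdot 16 = \left(-3\right) 32 = -96$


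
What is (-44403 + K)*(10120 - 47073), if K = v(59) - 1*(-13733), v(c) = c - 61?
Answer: 1133422416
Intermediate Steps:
v(c) = -61 + c
K = 13731 (K = (-61 + 59) - 1*(-13733) = -2 + 13733 = 13731)
(-44403 + K)*(10120 - 47073) = (-44403 + 13731)*(10120 - 47073) = -30672*(-36953) = 1133422416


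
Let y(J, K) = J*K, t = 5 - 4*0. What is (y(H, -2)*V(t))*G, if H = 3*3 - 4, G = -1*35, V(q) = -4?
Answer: -1400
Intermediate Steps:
t = 5 (t = 5 + 0 = 5)
G = -35
H = 5 (H = 9 - 4 = 5)
(y(H, -2)*V(t))*G = ((5*(-2))*(-4))*(-35) = -10*(-4)*(-35) = 40*(-35) = -1400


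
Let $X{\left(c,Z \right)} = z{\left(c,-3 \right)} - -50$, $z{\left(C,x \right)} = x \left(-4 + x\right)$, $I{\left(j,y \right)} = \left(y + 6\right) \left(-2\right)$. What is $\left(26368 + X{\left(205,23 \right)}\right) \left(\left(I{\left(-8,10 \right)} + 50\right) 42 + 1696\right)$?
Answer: $64828428$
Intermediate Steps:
$I{\left(j,y \right)} = -12 - 2 y$ ($I{\left(j,y \right)} = \left(6 + y\right) \left(-2\right) = -12 - 2 y$)
$X{\left(c,Z \right)} = 71$ ($X{\left(c,Z \right)} = - 3 \left(-4 - 3\right) - -50 = \left(-3\right) \left(-7\right) + 50 = 21 + 50 = 71$)
$\left(26368 + X{\left(205,23 \right)}\right) \left(\left(I{\left(-8,10 \right)} + 50\right) 42 + 1696\right) = \left(26368 + 71\right) \left(\left(\left(-12 - 20\right) + 50\right) 42 + 1696\right) = 26439 \left(\left(\left(-12 - 20\right) + 50\right) 42 + 1696\right) = 26439 \left(\left(-32 + 50\right) 42 + 1696\right) = 26439 \left(18 \cdot 42 + 1696\right) = 26439 \left(756 + 1696\right) = 26439 \cdot 2452 = 64828428$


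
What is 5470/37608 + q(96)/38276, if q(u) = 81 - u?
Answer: 6525175/44983869 ≈ 0.14506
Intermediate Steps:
5470/37608 + q(96)/38276 = 5470/37608 + (81 - 1*96)/38276 = 5470*(1/37608) + (81 - 96)*(1/38276) = 2735/18804 - 15*1/38276 = 2735/18804 - 15/38276 = 6525175/44983869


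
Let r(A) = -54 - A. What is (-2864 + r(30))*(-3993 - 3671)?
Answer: 22593472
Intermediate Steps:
(-2864 + r(30))*(-3993 - 3671) = (-2864 + (-54 - 1*30))*(-3993 - 3671) = (-2864 + (-54 - 30))*(-7664) = (-2864 - 84)*(-7664) = -2948*(-7664) = 22593472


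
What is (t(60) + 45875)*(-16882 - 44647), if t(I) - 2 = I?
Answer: -2826457673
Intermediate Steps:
t(I) = 2 + I
(t(60) + 45875)*(-16882 - 44647) = ((2 + 60) + 45875)*(-16882 - 44647) = (62 + 45875)*(-61529) = 45937*(-61529) = -2826457673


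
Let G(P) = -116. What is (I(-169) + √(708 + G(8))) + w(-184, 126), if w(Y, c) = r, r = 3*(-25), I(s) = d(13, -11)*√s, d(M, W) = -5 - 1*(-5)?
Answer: -75 + 4*√37 ≈ -50.669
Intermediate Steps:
d(M, W) = 0 (d(M, W) = -5 + 5 = 0)
I(s) = 0 (I(s) = 0*√s = 0)
r = -75
w(Y, c) = -75
(I(-169) + √(708 + G(8))) + w(-184, 126) = (0 + √(708 - 116)) - 75 = (0 + √592) - 75 = (0 + 4*√37) - 75 = 4*√37 - 75 = -75 + 4*√37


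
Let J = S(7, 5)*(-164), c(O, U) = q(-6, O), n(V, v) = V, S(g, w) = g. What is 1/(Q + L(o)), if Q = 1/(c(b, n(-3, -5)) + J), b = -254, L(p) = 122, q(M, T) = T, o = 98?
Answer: 1402/171043 ≈ 0.0081968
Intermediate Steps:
c(O, U) = O
J = -1148 (J = 7*(-164) = -1148)
Q = -1/1402 (Q = 1/(-254 - 1148) = 1/(-1402) = -1/1402 ≈ -0.00071327)
1/(Q + L(o)) = 1/(-1/1402 + 122) = 1/(171043/1402) = 1402/171043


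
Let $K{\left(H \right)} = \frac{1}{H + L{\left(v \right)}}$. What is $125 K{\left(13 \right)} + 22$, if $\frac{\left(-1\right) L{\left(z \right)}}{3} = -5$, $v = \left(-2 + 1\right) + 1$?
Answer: $\frac{741}{28} \approx 26.464$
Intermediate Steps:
$v = 0$ ($v = -1 + 1 = 0$)
$L{\left(z \right)} = 15$ ($L{\left(z \right)} = \left(-3\right) \left(-5\right) = 15$)
$K{\left(H \right)} = \frac{1}{15 + H}$ ($K{\left(H \right)} = \frac{1}{H + 15} = \frac{1}{15 + H}$)
$125 K{\left(13 \right)} + 22 = \frac{125}{15 + 13} + 22 = \frac{125}{28} + 22 = \frac{741}{28}$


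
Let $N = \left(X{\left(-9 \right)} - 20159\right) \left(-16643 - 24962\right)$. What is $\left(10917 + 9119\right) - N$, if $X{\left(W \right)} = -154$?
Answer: $-845102329$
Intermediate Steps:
$N = 845122365$ ($N = \left(-154 - 20159\right) \left(-16643 - 24962\right) = \left(-20313\right) \left(-41605\right) = 845122365$)
$\left(10917 + 9119\right) - N = \left(10917 + 9119\right) - 845122365 = 20036 - 845122365 = -845102329$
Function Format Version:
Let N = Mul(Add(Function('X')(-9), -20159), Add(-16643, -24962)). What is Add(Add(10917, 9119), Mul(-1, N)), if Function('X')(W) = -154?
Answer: -845102329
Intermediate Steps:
N = 845122365 (N = Mul(Add(-154, -20159), Add(-16643, -24962)) = Mul(-20313, -41605) = 845122365)
Add(Add(10917, 9119), Mul(-1, N)) = Add(Add(10917, 9119), Mul(-1, 845122365)) = Add(20036, -845122365) = -845102329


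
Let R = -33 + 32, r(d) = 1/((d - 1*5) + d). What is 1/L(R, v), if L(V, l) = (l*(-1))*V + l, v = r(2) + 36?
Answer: 1/70 ≈ 0.014286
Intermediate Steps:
r(d) = 1/(-5 + 2*d) (r(d) = 1/((d - 5) + d) = 1/((-5 + d) + d) = 1/(-5 + 2*d))
R = -1
v = 35 (v = 1/(-5 + 2*2) + 36 = 1/(-5 + 4) + 36 = 1/(-1) + 36 = -1 + 36 = 35)
L(V, l) = l - V*l (L(V, l) = (-l)*V + l = -V*l + l = l - V*l)
1/L(R, v) = 1/(35*(1 - 1*(-1))) = 1/(35*(1 + 1)) = 1/(35*2) = 1/70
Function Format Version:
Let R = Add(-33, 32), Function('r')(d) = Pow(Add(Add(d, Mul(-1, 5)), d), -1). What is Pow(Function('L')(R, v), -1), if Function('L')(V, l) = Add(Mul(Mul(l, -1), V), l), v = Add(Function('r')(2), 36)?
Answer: Rational(1, 70) ≈ 0.014286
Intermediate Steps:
Function('r')(d) = Pow(Add(-5, Mul(2, d)), -1) (Function('r')(d) = Pow(Add(Add(d, -5), d), -1) = Pow(Add(Add(-5, d), d), -1) = Pow(Add(-5, Mul(2, d)), -1))
R = -1
v = 35 (v = Add(Pow(Add(-5, Mul(2, 2)), -1), 36) = Add(Pow(Add(-5, 4), -1), 36) = Add(Pow(-1, -1), 36) = Add(-1, 36) = 35)
Function('L')(V, l) = Add(l, Mul(-1, V, l)) (Function('L')(V, l) = Add(Mul(Mul(-1, l), V), l) = Add(Mul(-1, V, l), l) = Add(l, Mul(-1, V, l)))
Pow(Function('L')(R, v), -1) = Pow(Mul(35, Add(1, Mul(-1, -1))), -1) = Pow(Mul(35, Add(1, 1)), -1) = Pow(Mul(35, 2), -1) = Pow(70, -1) = Rational(1, 70)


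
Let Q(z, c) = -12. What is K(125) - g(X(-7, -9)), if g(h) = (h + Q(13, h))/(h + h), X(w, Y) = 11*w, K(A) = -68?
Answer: -10561/154 ≈ -68.578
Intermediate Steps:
g(h) = (-12 + h)/(2*h) (g(h) = (h - 12)/(h + h) = (-12 + h)/((2*h)) = (-12 + h)*(1/(2*h)) = (-12 + h)/(2*h))
K(125) - g(X(-7, -9)) = -68 - (-12 + 11*(-7))/(2*(11*(-7))) = -68 - (-12 - 77)/(2*(-77)) = -68 - (-1)*(-89)/(2*77) = -68 - 1*89/154 = -68 - 89/154 = -10561/154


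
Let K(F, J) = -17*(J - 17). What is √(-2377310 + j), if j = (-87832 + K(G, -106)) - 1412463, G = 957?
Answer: I*√3875514 ≈ 1968.6*I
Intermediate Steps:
K(F, J) = 289 - 17*J (K(F, J) = -17*(-17 + J) = 289 - 17*J)
j = -1498204 (j = (-87832 + (289 - 17*(-106))) - 1412463 = (-87832 + (289 + 1802)) - 1412463 = (-87832 + 2091) - 1412463 = -85741 - 1412463 = -1498204)
√(-2377310 + j) = √(-2377310 - 1498204) = √(-3875514) = I*√3875514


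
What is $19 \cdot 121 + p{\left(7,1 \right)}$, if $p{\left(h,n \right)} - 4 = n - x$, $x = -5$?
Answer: $2309$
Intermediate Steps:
$p{\left(h,n \right)} = 9 + n$ ($p{\left(h,n \right)} = 4 + \left(n - -5\right) = 4 + \left(n + 5\right) = 4 + \left(5 + n\right) = 9 + n$)
$19 \cdot 121 + p{\left(7,1 \right)} = 19 \cdot 121 + \left(9 + 1\right) = 2299 + 10 = 2309$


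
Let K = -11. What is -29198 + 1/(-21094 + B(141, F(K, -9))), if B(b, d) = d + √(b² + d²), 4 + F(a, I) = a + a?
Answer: -13023296169034/446033843 - √20557/446033843 ≈ -29198.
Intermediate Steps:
F(a, I) = -4 + 2*a (F(a, I) = -4 + (a + a) = -4 + 2*a)
-29198 + 1/(-21094 + B(141, F(K, -9))) = -29198 + 1/(-21094 + ((-4 + 2*(-11)) + √(141² + (-4 + 2*(-11))²))) = -29198 + 1/(-21094 + ((-4 - 22) + √(19881 + (-4 - 22)²))) = -29198 + 1/(-21094 + (-26 + √(19881 + (-26)²))) = -29198 + 1/(-21094 + (-26 + √(19881 + 676))) = -29198 + 1/(-21094 + (-26 + √20557)) = -29198 + 1/(-21120 + √20557)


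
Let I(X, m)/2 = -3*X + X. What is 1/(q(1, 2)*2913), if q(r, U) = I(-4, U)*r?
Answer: 1/46608 ≈ 2.1456e-5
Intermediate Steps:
I(X, m) = -4*X (I(X, m) = 2*(-3*X + X) = 2*(-2*X) = -4*X)
q(r, U) = 16*r (q(r, U) = (-4*(-4))*r = 16*r)
1/(q(1, 2)*2913) = 1/((16*1)*2913) = 1/(16*2913) = 1/46608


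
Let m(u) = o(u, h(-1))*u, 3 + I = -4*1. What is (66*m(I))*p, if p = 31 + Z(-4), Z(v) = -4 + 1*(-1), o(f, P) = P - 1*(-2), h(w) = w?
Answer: -12012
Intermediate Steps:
o(f, P) = 2 + P (o(f, P) = P + 2 = 2 + P)
Z(v) = -5 (Z(v) = -4 - 1 = -5)
I = -7 (I = -3 - 4*1 = -3 - 4 = -7)
m(u) = u (m(u) = (2 - 1)*u = 1*u = u)
p = 26 (p = 31 - 5 = 26)
(66*m(I))*p = (66*(-7))*26 = -462*26 = -12012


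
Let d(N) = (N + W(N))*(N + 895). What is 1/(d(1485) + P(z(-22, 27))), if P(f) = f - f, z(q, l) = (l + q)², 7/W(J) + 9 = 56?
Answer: 47/166128760 ≈ 2.8291e-7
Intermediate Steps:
W(J) = 7/47 (W(J) = 7/(-9 + 56) = 7/47)
d(N) = (895 + N)*(7/47 + N) (d(N) = (N + 7/47)*(N + 895) = (7/47 + N)*(895 + N) = (895 + N)*(7/47 + N))
P(f) = 0
1/(d(1485) + P(z(-22, 27))) = 1/((6265/47 + 1485² + (42072/47)*1485) + 0) = 1/((6265/47 + 2205225 + 62476920/47) + 0) = 1/(166128760/47 + 0) = 1/(166128760/47) = 47/166128760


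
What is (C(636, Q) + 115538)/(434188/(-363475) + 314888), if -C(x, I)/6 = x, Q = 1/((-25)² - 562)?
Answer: 20304076975/57226740806 ≈ 0.35480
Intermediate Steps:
Q = 1/63 (Q = 1/(625 - 562) = 1/63 ≈ 0.015873)
C(x, I) = -6*x
(C(636, Q) + 115538)/(434188/(-363475) + 314888) = (-6*636 + 115538)/(434188/(-363475) + 314888) = (-3816 + 115538)/(434188*(-1/363475) + 314888) = 111722/(-434188/363475 + 314888) = 111722/(114453481612/363475) = 111722*(363475/114453481612) = 20304076975/57226740806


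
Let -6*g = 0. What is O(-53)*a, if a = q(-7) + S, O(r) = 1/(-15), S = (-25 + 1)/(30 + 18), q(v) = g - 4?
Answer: 3/10 ≈ 0.30000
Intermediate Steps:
g = 0 (g = -1/6*0 = 0)
q(v) = -4 (q(v) = 0 - 4 = -4)
S = -1/2 (S = -24/48 = -24*1/48 = -1/2 ≈ -0.50000)
O(r) = -1/15
a = -9/2 (a = -4 - 1/2 = -9/2 ≈ -4.5000)
O(-53)*a = -1/15*(-9/2) = 3/10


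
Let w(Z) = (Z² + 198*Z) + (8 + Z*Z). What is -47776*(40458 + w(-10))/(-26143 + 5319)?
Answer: 231032792/2603 ≈ 88756.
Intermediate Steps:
w(Z) = 8 + 2*Z² + 198*Z (w(Z) = (Z² + 198*Z) + (8 + Z²) = 8 + 2*Z² + 198*Z)
-47776*(40458 + w(-10))/(-26143 + 5319) = -47776*(40458 + (8 + 2*(-10)² + 198*(-10)))/(-26143 + 5319) = -47776/((-20824/(40458 + (8 + 2*100 - 1980)))) = -47776/((-20824/(40458 + (8 + 200 - 1980)))) = -47776/((-20824/(40458 - 1772))) = -47776/((-20824/38686)) = -47776/((-20824*1/38686)) = -47776/(-10412/19343) = -47776*(-19343/10412) = 231032792/2603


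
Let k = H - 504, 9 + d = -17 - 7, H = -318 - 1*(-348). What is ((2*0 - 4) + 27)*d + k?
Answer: -1233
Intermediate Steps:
H = 30 (H = -318 + 348 = 30)
d = -33 (d = -9 + (-17 - 7) = -9 - 24 = -33)
k = -474 (k = 30 - 504 = -474)
((2*0 - 4) + 27)*d + k = ((2*0 - 4) + 27)*(-33) - 474 = ((0 - 4) + 27)*(-33) - 474 = (-4 + 27)*(-33) - 474 = 23*(-33) - 474 = -759 - 474 = -1233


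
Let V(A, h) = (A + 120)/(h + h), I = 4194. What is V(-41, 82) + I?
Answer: 687895/164 ≈ 4194.5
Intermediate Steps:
V(A, h) = (120 + A)/(2*h) (V(A, h) = (120 + A)/((2*h)) = (120 + A)*(1/(2*h)) = (120 + A)/(2*h))
V(-41, 82) + I = (½)*(120 - 41)/82 + 4194 = (½)*(1/82)*79 + 4194 = 79/164 + 4194 = 687895/164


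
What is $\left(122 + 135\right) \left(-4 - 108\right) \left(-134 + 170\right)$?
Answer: $-1036224$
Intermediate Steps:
$\left(122 + 135\right) \left(-4 - 108\right) \left(-134 + 170\right) = 257 \left(-4 - 108\right) 36 = 257 \left(\left(-112\right) 36\right) = 257 \left(-4032\right) = -1036224$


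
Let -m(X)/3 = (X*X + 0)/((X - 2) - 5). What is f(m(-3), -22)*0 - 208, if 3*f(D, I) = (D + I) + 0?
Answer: -208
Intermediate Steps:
m(X) = -3*X²/(-7 + X) (m(X) = -3*(X*X + 0)/((X - 2) - 5) = -3*(X² + 0)/((-2 + X) - 5) = -3*X²/(-7 + X))
f(D, I) = D/3 + I/3 (f(D, I) = ((D + I) + 0)/3 = (D + I)/3 = D/3 + I/3)
f(m(-3), -22)*0 - 208 = ((-3*(-3)²/(-7 - 3))/3 + (⅓)*(-22))*0 - 208 = ((-3*9/(-10))/3 - 22/3)*0 - 208 = ((-3*9*(-⅒))/3 - 22/3)*0 - 208 = ((⅓)*(27/10) - 22/3)*0 - 208 = (9/10 - 22/3)*0 - 208 = -193/30*0 - 208 = 0 - 208 = -208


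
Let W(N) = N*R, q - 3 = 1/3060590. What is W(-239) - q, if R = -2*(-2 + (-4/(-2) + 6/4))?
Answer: 2185261259/3060590 ≈ 714.00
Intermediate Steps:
R = -3 (R = -2*(-2 + (-4*(-1/2) + 6*(1/4))) = -2*(-2 + (2 + 3/2)) = -2*(-2 + 7/2) = -2*3/2 = -3)
q = 9181771/3060590 (q = 3 + 1/3060590 = 9181771/3060590 ≈ 3.0000)
W(N) = -3*N (W(N) = N*(-3) = -3*N)
W(-239) - q = -3*(-239) - 1*9181771/3060590 = 717 - 9181771/3060590 = 2185261259/3060590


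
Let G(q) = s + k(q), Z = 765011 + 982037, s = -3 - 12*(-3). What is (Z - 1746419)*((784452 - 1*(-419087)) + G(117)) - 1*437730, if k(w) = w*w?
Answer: 765219439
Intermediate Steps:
k(w) = w**2
s = 33 (s = -3 + 36 = 33)
Z = 1747048
G(q) = 33 + q**2
(Z - 1746419)*((784452 - 1*(-419087)) + G(117)) - 1*437730 = (1747048 - 1746419)*((784452 - 1*(-419087)) + (33 + 117**2)) - 1*437730 = 629*((784452 + 419087) + (33 + 13689)) - 437730 = 629*(1203539 + 13722) - 437730 = 629*1217261 - 437730 = 765657169 - 437730 = 765219439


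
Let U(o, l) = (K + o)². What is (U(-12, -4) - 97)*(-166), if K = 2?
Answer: -498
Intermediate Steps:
U(o, l) = (2 + o)²
(U(-12, -4) - 97)*(-166) = ((2 - 12)² - 97)*(-166) = ((-10)² - 97)*(-166) = (100 - 97)*(-166) = 3*(-166) = -498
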